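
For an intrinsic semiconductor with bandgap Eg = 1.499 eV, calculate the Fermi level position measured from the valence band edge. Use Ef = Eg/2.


Step 1: For an intrinsic semiconductor, the Fermi level sits at midgap.
Step 2: Ef = Eg / 2 = 1.499 / 2 = 0.7495 eV

0.7495


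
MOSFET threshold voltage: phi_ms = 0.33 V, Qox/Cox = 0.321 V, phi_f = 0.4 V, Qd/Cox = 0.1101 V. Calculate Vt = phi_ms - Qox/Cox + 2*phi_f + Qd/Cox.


Step 1: Vt = phi_ms - Qox/Cox + 2*phi_f + Qd/Cox
Step 2: Vt = 0.33 - 0.321 + 2*0.4 + 0.1101
Step 3: Vt = 0.33 - 0.321 + 0.8 + 0.1101
Step 4: Vt = 0.9191 V

0.9191


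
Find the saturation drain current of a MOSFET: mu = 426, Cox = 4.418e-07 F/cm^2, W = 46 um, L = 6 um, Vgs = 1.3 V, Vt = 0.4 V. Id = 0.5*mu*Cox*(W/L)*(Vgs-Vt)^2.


Step 1: Overdrive voltage Vov = Vgs - Vt = 1.3 - 0.4 = 0.9 V
Step 2: W/L = 46/6 = 7.66667
Step 3: Id = 0.5 * 426 * 4.418e-07 * 7.66667 * 0.9^2
Step 4: Id = 5.84e-04 A

5.84e-04


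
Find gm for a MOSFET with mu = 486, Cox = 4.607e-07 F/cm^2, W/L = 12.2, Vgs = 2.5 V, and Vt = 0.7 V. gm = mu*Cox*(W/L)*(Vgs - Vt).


Step 1: Vov = Vgs - Vt = 2.5 - 0.7 = 1.8 V
Step 2: gm = mu * Cox * (W/L) * Vov
Step 3: gm = 486 * 4.607e-07 * 12.2 * 1.8 = 4.92e-03 S

4.92e-03


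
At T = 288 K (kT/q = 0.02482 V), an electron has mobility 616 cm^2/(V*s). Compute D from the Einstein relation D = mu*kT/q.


Step 1: D = mu * (kT/q)
Step 2: D = 616 * 0.02482
Step 3: D = 15.29 cm^2/s

15.29


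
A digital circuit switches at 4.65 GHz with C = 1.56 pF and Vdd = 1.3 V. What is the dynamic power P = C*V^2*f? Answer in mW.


Step 1: V^2 = 1.3^2 = 1.69 V^2
Step 2: P = C*V^2*f = 1.56e-12 F * 1.69 * 4.65e9 Hz
Step 3: P = 1.225926e-02 W
Step 4: P = 12.259 mW

12.259


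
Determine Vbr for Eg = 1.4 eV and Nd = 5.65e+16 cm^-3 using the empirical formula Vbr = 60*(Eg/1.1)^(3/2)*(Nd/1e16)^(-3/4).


Step 1: Eg/1.1 = 1.4/1.1 = 1.272727
Step 2: (Eg/1.1)^1.5 = 1.272727^1.5 = 1.435830
Step 3: (Nd/1e16)^(-0.75) = (5.65)^(-0.75) = 0.272875
Step 4: Vbr = 60 * 1.435830 * 0.272875 = 23.5 V

23.5


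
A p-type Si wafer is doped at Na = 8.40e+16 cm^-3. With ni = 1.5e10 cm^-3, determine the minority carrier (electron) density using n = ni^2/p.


Step 1: Majority hole concentration p ≈ Na = 8.40e+16 cm^-3
Step 2: n = ni^2 / Na = (1.5e10)^2 / 8.40e+16
Step 3: n = 2.68e+03 cm^-3

2.68e+03


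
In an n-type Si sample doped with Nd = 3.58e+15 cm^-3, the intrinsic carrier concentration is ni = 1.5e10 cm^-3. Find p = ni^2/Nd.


Step 1: Since Nd >> ni, n ≈ Nd = 3.58e+15 cm^-3
Step 2: p = ni^2 / n = (1.5e10)^2 / 3.58e+15
Step 3: p = 2.25e20 / 3.58e+15 = 6.28e+04 cm^-3

6.28e+04


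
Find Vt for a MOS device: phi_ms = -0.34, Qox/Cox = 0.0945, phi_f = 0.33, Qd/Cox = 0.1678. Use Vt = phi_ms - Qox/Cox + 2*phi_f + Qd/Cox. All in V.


Step 1: Vt = phi_ms - Qox/Cox + 2*phi_f + Qd/Cox
Step 2: Vt = -0.34 - 0.0945 + 2*0.33 + 0.1678
Step 3: Vt = -0.34 - 0.0945 + 0.66 + 0.1678
Step 4: Vt = 0.3933 V

0.3933


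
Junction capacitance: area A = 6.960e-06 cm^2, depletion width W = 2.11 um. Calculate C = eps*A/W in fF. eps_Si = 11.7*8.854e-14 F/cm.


Step 1: eps_Si = 11.7 * 8.854e-14 = 1.035918e-12 F/cm
Step 2: W in cm = 2.11 * 1e-4 = 2.11e-04 cm
Step 3: C = 1.035918e-12 * 6.960e-06 / 2.11e-04 = 3.417057e-14 F
Step 4: C = 34.17 fF

34.17


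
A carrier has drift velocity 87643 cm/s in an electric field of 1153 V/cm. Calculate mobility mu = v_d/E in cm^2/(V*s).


Step 1: mu = v_d / E
Step 2: mu = 87643 / 1153
Step 3: mu = 76.01 cm^2/(V*s)

76.01


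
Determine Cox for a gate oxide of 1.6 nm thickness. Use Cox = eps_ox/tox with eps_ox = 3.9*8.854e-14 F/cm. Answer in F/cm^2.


Step 1: eps_ox = 3.9 * 8.854e-14 = 3.45306e-13 F/cm
Step 2: tox in cm = 1.6 nm * 1e-7 = 1.6000e-07 cm
Step 3: Cox = 3.45306e-13 / 1.6000e-07 = 2.16e-06 F/cm^2

2.16e-06


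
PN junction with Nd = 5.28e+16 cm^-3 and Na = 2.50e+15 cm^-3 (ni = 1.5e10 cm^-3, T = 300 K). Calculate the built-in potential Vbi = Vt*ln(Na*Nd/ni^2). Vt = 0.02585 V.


Step 1: Compute Na*Nd/ni^2 = 2.50e+15 * 5.28e+16 / (1.5e10)^2 = 5.8667e+11
Step 2: ln(5.8667e+11) = 27.0977
Step 3: Vbi = 0.02585 * 27.0977 = 0.7 V

0.7


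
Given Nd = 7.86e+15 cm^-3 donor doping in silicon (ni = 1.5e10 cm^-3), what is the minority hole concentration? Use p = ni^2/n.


Step 1: Since Nd >> ni, n ≈ Nd = 7.86e+15 cm^-3
Step 2: p = ni^2 / n = (1.5e10)^2 / 7.86e+15
Step 3: p = 2.25e20 / 7.86e+15 = 2.86e+04 cm^-3

2.86e+04


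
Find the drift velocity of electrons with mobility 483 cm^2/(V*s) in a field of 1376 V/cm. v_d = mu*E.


Step 1: v_d = mu * E
Step 2: v_d = 483 * 1376 = 664608
Step 3: v_d = 6.65e+05 cm/s

6.65e+05


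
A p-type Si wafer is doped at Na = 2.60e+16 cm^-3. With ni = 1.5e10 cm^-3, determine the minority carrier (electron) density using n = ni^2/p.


Step 1: Majority hole concentration p ≈ Na = 2.60e+16 cm^-3
Step 2: n = ni^2 / Na = (1.5e10)^2 / 2.60e+16
Step 3: n = 8.65e+03 cm^-3

8.65e+03


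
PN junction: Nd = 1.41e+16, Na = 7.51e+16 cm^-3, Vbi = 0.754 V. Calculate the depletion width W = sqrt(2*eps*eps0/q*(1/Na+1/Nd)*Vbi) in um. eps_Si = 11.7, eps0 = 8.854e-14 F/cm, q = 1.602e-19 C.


Step 1: 1/Na + 1/Nd = 1/7.51e+16 + 1/1.41e+16 = 8.42376e-17
Step 2: 2*eps*eps0/q = 2*11.7*8.854e-14/1.602e-19 = 1.293281e+07
Step 3: W^2 = 1.293281e+07 * 8.42376e-17 * 0.754 = 8.21429e-10
Step 4: W = sqrt(8.21429e-10) = 2.866e-05 cm = 0.2866 um

0.2866


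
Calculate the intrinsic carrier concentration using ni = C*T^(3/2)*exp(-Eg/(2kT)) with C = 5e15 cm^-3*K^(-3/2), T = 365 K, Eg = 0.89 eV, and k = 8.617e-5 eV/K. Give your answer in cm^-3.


Step 1: Compute kT = 8.617e-5 * 365 = 0.03145205 eV
Step 2: Exponent = -Eg/(2kT) = -0.89/(2*0.03145205) = -14.14852
Step 3: T^(3/2) = 365^1.5 = 6973.32
Step 4: ni = 5e15 * 6973.32 * exp(-14.14852) = 2.50e+13 cm^-3

2.50e+13


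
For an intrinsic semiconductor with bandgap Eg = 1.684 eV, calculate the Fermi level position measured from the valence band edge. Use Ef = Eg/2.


Step 1: For an intrinsic semiconductor, the Fermi level sits at midgap.
Step 2: Ef = Eg / 2 = 1.684 / 2 = 0.842 eV

0.842


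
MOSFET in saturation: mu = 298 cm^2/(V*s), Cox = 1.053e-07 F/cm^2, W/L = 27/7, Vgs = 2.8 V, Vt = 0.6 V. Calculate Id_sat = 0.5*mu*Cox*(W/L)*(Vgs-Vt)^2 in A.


Step 1: Overdrive voltage Vov = Vgs - Vt = 2.8 - 0.6 = 2.2 V
Step 2: W/L = 27/7 = 3.85714
Step 3: Id = 0.5 * 298 * 1.053e-07 * 3.85714 * 2.2^2
Step 4: Id = 2.93e-04 A

2.93e-04


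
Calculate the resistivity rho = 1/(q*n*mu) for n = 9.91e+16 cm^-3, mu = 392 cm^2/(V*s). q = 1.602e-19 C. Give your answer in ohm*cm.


Step 1: sigma = q * n * mu = 1.602e-19 * 9.91e+16 * 392 = 6.22332e+00 S/cm
Step 2: rho = 1 / sigma = 1 / 6.22332e+00 = 0.1607 ohm*cm

0.1607


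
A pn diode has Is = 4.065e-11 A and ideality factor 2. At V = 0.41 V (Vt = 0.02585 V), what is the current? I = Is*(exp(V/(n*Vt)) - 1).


Step 1: V/(n*Vt) = 0.41/(2*0.02585) = 7.9304
Step 2: exp(7.9304) = 2.7805e+03
Step 3: I = 4.065e-11 * (2.7805e+03 - 1) = 1.13e-07 A

1.13e-07


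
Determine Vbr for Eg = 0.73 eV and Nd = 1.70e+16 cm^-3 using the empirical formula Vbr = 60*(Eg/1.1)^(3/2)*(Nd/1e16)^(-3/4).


Step 1: Eg/1.1 = 0.73/1.1 = 0.663636
Step 2: (Eg/1.1)^1.5 = 0.663636^1.5 = 0.540623
Step 3: (Nd/1e16)^(-0.75) = (1.7)^(-0.75) = 0.671681
Step 4: Vbr = 60 * 0.540623 * 0.671681 = 21.8 V

21.8


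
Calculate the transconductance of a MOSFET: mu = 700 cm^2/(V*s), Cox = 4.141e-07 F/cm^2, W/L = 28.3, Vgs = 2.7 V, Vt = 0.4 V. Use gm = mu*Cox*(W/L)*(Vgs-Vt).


Step 1: Vov = Vgs - Vt = 2.7 - 0.4 = 2.3 V
Step 2: gm = mu * Cox * (W/L) * Vov
Step 3: gm = 700 * 4.141e-07 * 28.3 * 2.3 = 1.89e-02 S

1.89e-02


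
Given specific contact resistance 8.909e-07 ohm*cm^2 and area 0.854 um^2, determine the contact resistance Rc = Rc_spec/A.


Step 1: Convert area to cm^2: 0.854 um^2 = 8.5400e-09 cm^2
Step 2: Rc = Rc_spec / A = 8.909e-07 / 8.5400e-09
Step 3: Rc = 1.04e+02 ohms

1.04e+02


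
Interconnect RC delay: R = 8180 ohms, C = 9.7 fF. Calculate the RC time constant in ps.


Step 1: tau = R * C
Step 2: tau = 8180 * 9.7 fF = 8180 * 9.7e-15 F
Step 3: tau = 7.9346e-11 s = 79.346 ps

79.346


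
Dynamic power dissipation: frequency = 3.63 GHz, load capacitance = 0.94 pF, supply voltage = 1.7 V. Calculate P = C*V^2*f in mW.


Step 1: V^2 = 1.7^2 = 2.89 V^2
Step 2: P = C*V^2*f = 0.94e-12 F * 2.89 * 3.63e9 Hz
Step 3: P = 9.861258e-03 W
Step 4: P = 9.861 mW

9.861


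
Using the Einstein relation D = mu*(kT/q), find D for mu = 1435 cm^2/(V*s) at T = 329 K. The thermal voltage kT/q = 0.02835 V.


Step 1: D = mu * (kT/q)
Step 2: D = 1435 * 0.02835
Step 3: D = 40.68 cm^2/s

40.68


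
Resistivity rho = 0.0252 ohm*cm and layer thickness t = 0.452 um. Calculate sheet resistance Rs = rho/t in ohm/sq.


Step 1: Convert thickness to cm: t = 0.452 um = 4.5200e-05 cm
Step 2: Rs = rho / t = 0.0252 / 4.5200e-05
Step 3: Rs = 557.5 ohm/sq

557.5


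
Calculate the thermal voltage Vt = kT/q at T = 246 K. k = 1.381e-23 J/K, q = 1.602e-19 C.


Step 1: kT = 1.381e-23 * 246 = 3.39726e-21 J
Step 2: Vt = kT/q = 3.39726e-21 / 1.602e-19
Step 3: Vt = 0.02121 V

0.02121


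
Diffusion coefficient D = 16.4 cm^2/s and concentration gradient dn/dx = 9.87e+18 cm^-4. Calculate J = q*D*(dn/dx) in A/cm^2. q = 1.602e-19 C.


Step 1: J = q * D * (dn/dx)
Step 2: J = 1.602e-19 * 16.4 * 9.87e+18
Step 3: J = 2.59e+01 A/cm^2

2.59e+01


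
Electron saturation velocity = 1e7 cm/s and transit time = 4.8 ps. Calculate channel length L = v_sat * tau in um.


Step 1: tau in seconds = 4.8 ps * 1e-12 = 4.8000e-12 s
Step 2: L = v_sat * tau = 1e7 * 4.8000e-12 = 4.8000e-05 cm
Step 3: L in um = 4.8000e-05 * 1e4 = 0.48 um

0.48


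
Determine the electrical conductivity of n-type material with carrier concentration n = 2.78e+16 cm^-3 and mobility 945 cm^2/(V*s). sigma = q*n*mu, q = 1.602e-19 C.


Step 1: sigma = q * n * mu
Step 2: sigma = 1.602e-19 * 2.78e+16 * 945
Step 3: sigma = 4.209e+00 S/cm

4.209e+00


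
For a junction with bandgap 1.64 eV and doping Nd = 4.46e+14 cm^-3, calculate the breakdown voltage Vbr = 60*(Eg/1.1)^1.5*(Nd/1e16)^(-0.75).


Step 1: Eg/1.1 = 1.64/1.1 = 1.490909
Step 2: (Eg/1.1)^1.5 = 1.490909^1.5 = 1.820441
Step 3: (Nd/1e16)^(-0.75) = (0.0446)^(-0.75) = 10.303834
Step 4: Vbr = 60 * 1.820441 * 10.303834 = 1125.5 V

1125.5


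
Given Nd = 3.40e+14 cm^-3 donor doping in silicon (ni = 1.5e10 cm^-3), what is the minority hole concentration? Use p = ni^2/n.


Step 1: Since Nd >> ni, n ≈ Nd = 3.40e+14 cm^-3
Step 2: p = ni^2 / n = (1.5e10)^2 / 3.40e+14
Step 3: p = 2.25e20 / 3.40e+14 = 6.62e+05 cm^-3

6.62e+05


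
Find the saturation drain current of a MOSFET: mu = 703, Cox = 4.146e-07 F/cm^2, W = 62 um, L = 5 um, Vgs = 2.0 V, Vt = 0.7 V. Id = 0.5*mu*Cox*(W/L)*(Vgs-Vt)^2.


Step 1: Overdrive voltage Vov = Vgs - Vt = 2.0 - 0.7 = 1.3 V
Step 2: W/L = 62/5 = 12.4
Step 3: Id = 0.5 * 703 * 4.146e-07 * 12.4 * 1.3^2
Step 4: Id = 3.05e-03 A

3.05e-03


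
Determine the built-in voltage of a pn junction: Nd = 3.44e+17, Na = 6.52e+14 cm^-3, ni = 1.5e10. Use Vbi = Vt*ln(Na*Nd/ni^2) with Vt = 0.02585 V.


Step 1: Compute Na*Nd/ni^2 = 6.52e+14 * 3.44e+17 / (1.5e10)^2 = 9.9684e+11
Step 2: ln(9.9684e+11) = 27.6279
Step 3: Vbi = 0.02585 * 27.6279 = 0.714 V

0.714


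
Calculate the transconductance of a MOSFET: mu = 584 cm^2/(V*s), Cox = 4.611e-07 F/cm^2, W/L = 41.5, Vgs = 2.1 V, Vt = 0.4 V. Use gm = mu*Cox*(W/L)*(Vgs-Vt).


Step 1: Vov = Vgs - Vt = 2.1 - 0.4 = 1.7 V
Step 2: gm = mu * Cox * (W/L) * Vov
Step 3: gm = 584 * 4.611e-07 * 41.5 * 1.7 = 1.90e-02 S

1.90e-02


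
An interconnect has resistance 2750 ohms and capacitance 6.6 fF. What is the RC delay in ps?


Step 1: tau = R * C
Step 2: tau = 2750 * 6.6 fF = 2750 * 6.6e-15 F
Step 3: tau = 1.815e-11 s = 18.15 ps

18.15


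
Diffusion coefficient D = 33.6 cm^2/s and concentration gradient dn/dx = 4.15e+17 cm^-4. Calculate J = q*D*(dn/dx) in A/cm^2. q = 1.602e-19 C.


Step 1: J = q * D * (dn/dx)
Step 2: J = 1.602e-19 * 33.6 * 4.15e+17
Step 3: J = 2.23e+00 A/cm^2

2.23e+00


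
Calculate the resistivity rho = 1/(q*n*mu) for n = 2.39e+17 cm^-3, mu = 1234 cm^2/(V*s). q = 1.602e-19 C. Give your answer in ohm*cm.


Step 1: sigma = q * n * mu = 1.602e-19 * 2.39e+17 * 1234 = 4.72471e+01 S/cm
Step 2: rho = 1 / sigma = 1 / 4.72471e+01 = 0.02117 ohm*cm

0.02117


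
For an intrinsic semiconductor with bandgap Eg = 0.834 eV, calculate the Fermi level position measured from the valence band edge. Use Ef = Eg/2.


Step 1: For an intrinsic semiconductor, the Fermi level sits at midgap.
Step 2: Ef = Eg / 2 = 0.834 / 2 = 0.417 eV

0.417


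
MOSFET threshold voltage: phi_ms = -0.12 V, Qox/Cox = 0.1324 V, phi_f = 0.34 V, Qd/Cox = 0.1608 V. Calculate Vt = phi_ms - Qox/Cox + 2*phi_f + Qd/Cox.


Step 1: Vt = phi_ms - Qox/Cox + 2*phi_f + Qd/Cox
Step 2: Vt = -0.12 - 0.1324 + 2*0.34 + 0.1608
Step 3: Vt = -0.12 - 0.1324 + 0.68 + 0.1608
Step 4: Vt = 0.5884 V

0.5884


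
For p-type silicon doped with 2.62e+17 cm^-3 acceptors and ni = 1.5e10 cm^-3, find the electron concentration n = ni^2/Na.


Step 1: Majority hole concentration p ≈ Na = 2.62e+17 cm^-3
Step 2: n = ni^2 / Na = (1.5e10)^2 / 2.62e+17
Step 3: n = 8.59e+02 cm^-3

8.59e+02


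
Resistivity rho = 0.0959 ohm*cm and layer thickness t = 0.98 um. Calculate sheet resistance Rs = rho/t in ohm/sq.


Step 1: Convert thickness to cm: t = 0.98 um = 9.8000e-05 cm
Step 2: Rs = rho / t = 0.0959 / 9.8000e-05
Step 3: Rs = 978.6 ohm/sq

978.6


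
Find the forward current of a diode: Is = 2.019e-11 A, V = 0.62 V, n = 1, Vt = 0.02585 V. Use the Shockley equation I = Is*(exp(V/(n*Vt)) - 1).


Step 1: V/(n*Vt) = 0.62/(1*0.02585) = 23.9845
Step 2: exp(23.9845) = 2.6082e+10
Step 3: I = 2.019e-11 * (2.6082e+10 - 1) = 5.27e-01 A

5.27e-01


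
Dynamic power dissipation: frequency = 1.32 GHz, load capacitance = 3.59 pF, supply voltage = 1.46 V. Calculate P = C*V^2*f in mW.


Step 1: V^2 = 1.46^2 = 2.1316 V^2
Step 2: P = C*V^2*f = 3.59e-12 F * 2.1316 * 1.32e9 Hz
Step 3: P = 1.010122608e-02 W
Step 4: P = 10.101 mW

10.101


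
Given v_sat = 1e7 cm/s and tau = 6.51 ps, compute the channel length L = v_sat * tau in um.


Step 1: tau in seconds = 6.51 ps * 1e-12 = 6.5100e-12 s
Step 2: L = v_sat * tau = 1e7 * 6.5100e-12 = 6.5100e-05 cm
Step 3: L in um = 6.5100e-05 * 1e4 = 0.651 um

0.651


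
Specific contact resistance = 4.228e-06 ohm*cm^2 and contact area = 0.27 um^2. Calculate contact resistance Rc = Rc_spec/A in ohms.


Step 1: Convert area to cm^2: 0.27 um^2 = 2.7000e-09 cm^2
Step 2: Rc = Rc_spec / A = 4.228e-06 / 2.7000e-09
Step 3: Rc = 1.57e+03 ohms

1.57e+03


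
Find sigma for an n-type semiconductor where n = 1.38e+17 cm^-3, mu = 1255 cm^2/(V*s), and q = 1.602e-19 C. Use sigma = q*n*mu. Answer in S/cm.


Step 1: sigma = q * n * mu
Step 2: sigma = 1.602e-19 * 1.38e+17 * 1255
Step 3: sigma = 2.775e+01 S/cm

2.775e+01


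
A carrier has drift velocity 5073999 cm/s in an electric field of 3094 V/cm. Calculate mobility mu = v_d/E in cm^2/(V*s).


Step 1: mu = v_d / E
Step 2: mu = 5073999 / 3094
Step 3: mu = 1639.95 cm^2/(V*s)

1639.95


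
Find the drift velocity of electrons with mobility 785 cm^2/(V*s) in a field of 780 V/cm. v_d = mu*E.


Step 1: v_d = mu * E
Step 2: v_d = 785 * 780 = 612300
Step 3: v_d = 6.12e+05 cm/s

6.12e+05


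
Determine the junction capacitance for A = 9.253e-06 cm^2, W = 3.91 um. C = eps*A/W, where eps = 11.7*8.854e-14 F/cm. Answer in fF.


Step 1: eps_Si = 11.7 * 8.854e-14 = 1.035918e-12 F/cm
Step 2: W in cm = 3.91 * 1e-4 = 3.91e-04 cm
Step 3: C = 1.035918e-12 * 9.253e-06 / 3.91e-04 = 2.451496e-14 F
Step 4: C = 24.51 fF

24.51


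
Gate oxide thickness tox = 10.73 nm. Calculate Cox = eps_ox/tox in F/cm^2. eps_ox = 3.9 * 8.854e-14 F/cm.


Step 1: eps_ox = 3.9 * 8.854e-14 = 3.45306e-13 F/cm
Step 2: tox in cm = 10.73 nm * 1e-7 = 1.0730e-06 cm
Step 3: Cox = 3.45306e-13 / 1.0730e-06 = 3.22e-07 F/cm^2

3.22e-07


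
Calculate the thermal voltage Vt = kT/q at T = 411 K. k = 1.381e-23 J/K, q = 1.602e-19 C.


Step 1: kT = 1.381e-23 * 411 = 5.67591e-21 J
Step 2: Vt = kT/q = 5.67591e-21 / 1.602e-19
Step 3: Vt = 0.03543 V

0.03543


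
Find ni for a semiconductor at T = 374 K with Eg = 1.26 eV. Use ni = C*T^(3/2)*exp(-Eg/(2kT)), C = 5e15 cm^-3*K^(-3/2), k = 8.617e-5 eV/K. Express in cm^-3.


Step 1: Compute kT = 8.617e-5 * 374 = 0.03222758 eV
Step 2: Exponent = -Eg/(2kT) = -1.26/(2*0.03222758) = -19.54847
Step 3: T^(3/2) = 374^1.5 = 7232.82
Step 4: ni = 5e15 * 7232.82 * exp(-19.54847) = 1.17e+11 cm^-3

1.17e+11


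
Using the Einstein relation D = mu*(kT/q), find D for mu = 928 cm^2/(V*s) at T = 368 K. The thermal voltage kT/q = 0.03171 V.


Step 1: D = mu * (kT/q)
Step 2: D = 928 * 0.03171
Step 3: D = 29.43 cm^2/s

29.43


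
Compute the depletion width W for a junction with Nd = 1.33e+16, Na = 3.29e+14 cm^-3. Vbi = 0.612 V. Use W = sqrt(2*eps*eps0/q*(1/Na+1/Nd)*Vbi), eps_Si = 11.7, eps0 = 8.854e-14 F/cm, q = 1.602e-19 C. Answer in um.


Step 1: 1/Na + 1/Nd = 1/3.29e+14 + 1/1.33e+16 = 3.11470e-15
Step 2: 2*eps*eps0/q = 2*11.7*8.854e-14/1.602e-19 = 1.293281e+07
Step 3: W^2 = 1.293281e+07 * 3.11470e-15 * 0.612 = 2.46525e-08
Step 4: W = sqrt(2.46525e-08) = 1.570e-04 cm = 1.57 um

1.57


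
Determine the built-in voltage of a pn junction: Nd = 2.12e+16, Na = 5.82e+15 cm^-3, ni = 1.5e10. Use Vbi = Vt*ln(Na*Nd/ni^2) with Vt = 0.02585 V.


Step 1: Compute Na*Nd/ni^2 = 5.82e+15 * 2.12e+16 / (1.5e10)^2 = 5.4837e+11
Step 2: ln(5.4837e+11) = 27.0302
Step 3: Vbi = 0.02585 * 27.0302 = 0.699 V

0.699


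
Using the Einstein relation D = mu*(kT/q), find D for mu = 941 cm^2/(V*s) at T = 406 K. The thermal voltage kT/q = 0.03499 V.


Step 1: D = mu * (kT/q)
Step 2: D = 941 * 0.03499
Step 3: D = 32.93 cm^2/s

32.93


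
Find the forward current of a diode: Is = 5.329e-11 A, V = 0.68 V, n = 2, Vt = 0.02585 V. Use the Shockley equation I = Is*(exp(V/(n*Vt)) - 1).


Step 1: V/(n*Vt) = 0.68/(2*0.02585) = 13.1528
Step 2: exp(13.1528) = 5.1545e+05
Step 3: I = 5.329e-11 * (5.1545e+05 - 1) = 2.75e-05 A

2.75e-05


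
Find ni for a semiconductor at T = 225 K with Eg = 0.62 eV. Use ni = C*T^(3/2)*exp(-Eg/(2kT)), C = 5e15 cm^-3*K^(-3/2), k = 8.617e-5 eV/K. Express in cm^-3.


Step 1: Compute kT = 8.617e-5 * 225 = 0.01938825 eV
Step 2: Exponent = -Eg/(2kT) = -0.62/(2*0.01938825) = -15.98907
Step 3: T^(3/2) = 225^1.5 = 3375.00
Step 4: ni = 5e15 * 3375.00 * exp(-15.98907) = 1.92e+12 cm^-3

1.92e+12


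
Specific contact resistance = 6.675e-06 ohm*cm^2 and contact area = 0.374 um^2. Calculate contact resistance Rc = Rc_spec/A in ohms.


Step 1: Convert area to cm^2: 0.374 um^2 = 3.7400e-09 cm^2
Step 2: Rc = Rc_spec / A = 6.675e-06 / 3.7400e-09
Step 3: Rc = 1.78e+03 ohms

1.78e+03


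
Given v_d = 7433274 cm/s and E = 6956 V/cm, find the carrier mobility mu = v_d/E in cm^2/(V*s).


Step 1: mu = v_d / E
Step 2: mu = 7433274 / 6956
Step 3: mu = 1068.61 cm^2/(V*s)

1068.61


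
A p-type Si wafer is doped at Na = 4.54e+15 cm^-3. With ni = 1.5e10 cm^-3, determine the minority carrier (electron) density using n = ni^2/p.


Step 1: Majority hole concentration p ≈ Na = 4.54e+15 cm^-3
Step 2: n = ni^2 / Na = (1.5e10)^2 / 4.54e+15
Step 3: n = 4.96e+04 cm^-3

4.96e+04


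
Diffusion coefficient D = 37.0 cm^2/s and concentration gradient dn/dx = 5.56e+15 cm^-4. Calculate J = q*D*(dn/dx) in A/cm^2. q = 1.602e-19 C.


Step 1: J = q * D * (dn/dx)
Step 2: J = 1.602e-19 * 37.0 * 5.56e+15
Step 3: J = 3.30e-02 A/cm^2

3.30e-02


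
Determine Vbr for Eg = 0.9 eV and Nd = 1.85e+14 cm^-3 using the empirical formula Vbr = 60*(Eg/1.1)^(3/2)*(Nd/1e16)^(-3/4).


Step 1: Eg/1.1 = 0.9/1.1 = 0.818182
Step 2: (Eg/1.1)^1.5 = 0.818182^1.5 = 0.740074
Step 3: (Nd/1e16)^(-0.75) = (0.0185)^(-0.75) = 19.935228
Step 4: Vbr = 60 * 0.740074 * 19.935228 = 885.2 V

885.2


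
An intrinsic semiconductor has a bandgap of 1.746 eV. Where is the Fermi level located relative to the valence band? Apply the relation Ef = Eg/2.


Step 1: For an intrinsic semiconductor, the Fermi level sits at midgap.
Step 2: Ef = Eg / 2 = 1.746 / 2 = 0.873 eV

0.873


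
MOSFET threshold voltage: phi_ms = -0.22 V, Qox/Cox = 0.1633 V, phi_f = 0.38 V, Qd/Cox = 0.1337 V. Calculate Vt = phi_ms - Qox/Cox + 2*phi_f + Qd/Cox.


Step 1: Vt = phi_ms - Qox/Cox + 2*phi_f + Qd/Cox
Step 2: Vt = -0.22 - 0.1633 + 2*0.38 + 0.1337
Step 3: Vt = -0.22 - 0.1633 + 0.76 + 0.1337
Step 4: Vt = 0.5104 V

0.5104


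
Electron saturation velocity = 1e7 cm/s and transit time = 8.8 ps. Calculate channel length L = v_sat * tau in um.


Step 1: tau in seconds = 8.8 ps * 1e-12 = 8.8000e-12 s
Step 2: L = v_sat * tau = 1e7 * 8.8000e-12 = 8.8000e-05 cm
Step 3: L in um = 8.8000e-05 * 1e4 = 0.88 um

0.88


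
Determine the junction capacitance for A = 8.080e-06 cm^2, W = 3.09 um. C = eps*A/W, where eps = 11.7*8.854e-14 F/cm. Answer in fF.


Step 1: eps_Si = 11.7 * 8.854e-14 = 1.035918e-12 F/cm
Step 2: W in cm = 3.09 * 1e-4 = 3.09e-04 cm
Step 3: C = 1.035918e-12 * 8.080e-06 / 3.09e-04 = 2.708808e-14 F
Step 4: C = 27.09 fF

27.09


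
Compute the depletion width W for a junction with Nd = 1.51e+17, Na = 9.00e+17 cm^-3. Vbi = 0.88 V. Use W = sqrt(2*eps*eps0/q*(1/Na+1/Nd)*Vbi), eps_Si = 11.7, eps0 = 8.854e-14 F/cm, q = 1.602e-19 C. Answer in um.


Step 1: 1/Na + 1/Nd = 1/9.00e+17 + 1/1.51e+17 = 7.73363e-18
Step 2: 2*eps*eps0/q = 2*11.7*8.854e-14/1.602e-19 = 1.293281e+07
Step 3: W^2 = 1.293281e+07 * 7.73363e-18 * 0.88 = 8.80155e-11
Step 4: W = sqrt(8.80155e-11) = 9.382e-06 cm = 0.09382 um

0.09382


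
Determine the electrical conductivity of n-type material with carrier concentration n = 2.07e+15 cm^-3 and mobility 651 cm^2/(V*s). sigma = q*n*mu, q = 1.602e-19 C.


Step 1: sigma = q * n * mu
Step 2: sigma = 1.602e-19 * 2.07e+15 * 651
Step 3: sigma = 2.159e-01 S/cm

2.159e-01


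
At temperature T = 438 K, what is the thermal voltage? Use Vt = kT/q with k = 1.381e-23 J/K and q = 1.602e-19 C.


Step 1: kT = 1.381e-23 * 438 = 6.04878e-21 J
Step 2: Vt = kT/q = 6.04878e-21 / 1.602e-19
Step 3: Vt = 0.03776 V

0.03776


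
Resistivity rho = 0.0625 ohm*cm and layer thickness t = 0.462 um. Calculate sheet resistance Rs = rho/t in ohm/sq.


Step 1: Convert thickness to cm: t = 0.462 um = 4.6200e-05 cm
Step 2: Rs = rho / t = 0.0625 / 4.6200e-05
Step 3: Rs = 1352.8 ohm/sq

1352.8


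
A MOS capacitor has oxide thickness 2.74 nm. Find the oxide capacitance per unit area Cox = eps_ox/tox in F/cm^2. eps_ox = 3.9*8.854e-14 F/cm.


Step 1: eps_ox = 3.9 * 8.854e-14 = 3.45306e-13 F/cm
Step 2: tox in cm = 2.74 nm * 1e-7 = 2.7400e-07 cm
Step 3: Cox = 3.45306e-13 / 2.7400e-07 = 1.26e-06 F/cm^2

1.26e-06


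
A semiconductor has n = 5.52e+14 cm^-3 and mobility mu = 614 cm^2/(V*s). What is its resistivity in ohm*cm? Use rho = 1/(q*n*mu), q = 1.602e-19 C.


Step 1: sigma = q * n * mu = 1.602e-19 * 5.52e+14 * 614 = 5.42963e-02 S/cm
Step 2: rho = 1 / sigma = 1 / 5.42963e-02 = 18.42 ohm*cm

18.42


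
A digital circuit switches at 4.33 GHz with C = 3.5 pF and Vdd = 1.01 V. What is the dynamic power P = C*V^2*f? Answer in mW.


Step 1: V^2 = 1.01^2 = 1.0201 V^2
Step 2: P = C*V^2*f = 3.5e-12 F * 1.0201 * 4.33e9 Hz
Step 3: P = 1.54596155e-02 W
Step 4: P = 15.46 mW

15.46


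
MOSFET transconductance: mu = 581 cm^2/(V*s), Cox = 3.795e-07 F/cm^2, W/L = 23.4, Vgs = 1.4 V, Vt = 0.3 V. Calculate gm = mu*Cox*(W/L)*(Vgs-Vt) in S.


Step 1: Vov = Vgs - Vt = 1.4 - 0.3 = 1.1 V
Step 2: gm = mu * Cox * (W/L) * Vov
Step 3: gm = 581 * 3.795e-07 * 23.4 * 1.1 = 5.68e-03 S

5.68e-03


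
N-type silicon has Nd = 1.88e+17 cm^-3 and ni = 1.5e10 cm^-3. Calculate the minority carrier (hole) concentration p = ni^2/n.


Step 1: Since Nd >> ni, n ≈ Nd = 1.88e+17 cm^-3
Step 2: p = ni^2 / n = (1.5e10)^2 / 1.88e+17
Step 3: p = 2.25e20 / 1.88e+17 = 1.20e+03 cm^-3

1.20e+03


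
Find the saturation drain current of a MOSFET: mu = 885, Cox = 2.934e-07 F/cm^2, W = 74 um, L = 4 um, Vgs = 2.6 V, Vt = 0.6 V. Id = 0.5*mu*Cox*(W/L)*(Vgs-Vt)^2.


Step 1: Overdrive voltage Vov = Vgs - Vt = 2.6 - 0.6 = 2.0 V
Step 2: W/L = 74/4 = 18.5
Step 3: Id = 0.5 * 885 * 2.934e-07 * 18.5 * 2.0^2
Step 4: Id = 9.61e-03 A

9.61e-03


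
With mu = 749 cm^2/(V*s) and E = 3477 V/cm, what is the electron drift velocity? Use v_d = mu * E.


Step 1: v_d = mu * E
Step 2: v_d = 749 * 3477 = 2604273
Step 3: v_d = 2.60e+06 cm/s

2.60e+06


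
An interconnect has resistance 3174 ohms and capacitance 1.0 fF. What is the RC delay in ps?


Step 1: tau = R * C
Step 2: tau = 3174 * 1.0 fF = 3174 * 1.0e-15 F
Step 3: tau = 3.174e-12 s = 3.174 ps

3.174


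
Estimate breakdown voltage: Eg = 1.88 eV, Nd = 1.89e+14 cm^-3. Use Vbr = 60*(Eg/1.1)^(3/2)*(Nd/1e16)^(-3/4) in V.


Step 1: Eg/1.1 = 1.88/1.1 = 1.709091
Step 2: (Eg/1.1)^1.5 = 1.709091^1.5 = 2.234332
Step 3: (Nd/1e16)^(-0.75) = (0.0189)^(-0.75) = 19.617951
Step 4: Vbr = 60 * 2.234332 * 19.617951 = 2630.0 V

2630.0


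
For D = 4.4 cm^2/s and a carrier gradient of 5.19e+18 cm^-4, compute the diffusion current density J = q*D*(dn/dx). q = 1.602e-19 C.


Step 1: J = q * D * (dn/dx)
Step 2: J = 1.602e-19 * 4.4 * 5.19e+18
Step 3: J = 3.66e+00 A/cm^2

3.66e+00


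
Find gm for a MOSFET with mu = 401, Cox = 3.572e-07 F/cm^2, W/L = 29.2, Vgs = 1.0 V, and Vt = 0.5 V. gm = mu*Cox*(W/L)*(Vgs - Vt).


Step 1: Vov = Vgs - Vt = 1.0 - 0.5 = 0.5 V
Step 2: gm = mu * Cox * (W/L) * Vov
Step 3: gm = 401 * 3.572e-07 * 29.2 * 0.5 = 2.09e-03 S

2.09e-03


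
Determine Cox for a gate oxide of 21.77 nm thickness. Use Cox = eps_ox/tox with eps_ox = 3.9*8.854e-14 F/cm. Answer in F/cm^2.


Step 1: eps_ox = 3.9 * 8.854e-14 = 3.45306e-13 F/cm
Step 2: tox in cm = 21.77 nm * 1e-7 = 2.1770e-06 cm
Step 3: Cox = 3.45306e-13 / 2.1770e-06 = 1.59e-07 F/cm^2

1.59e-07


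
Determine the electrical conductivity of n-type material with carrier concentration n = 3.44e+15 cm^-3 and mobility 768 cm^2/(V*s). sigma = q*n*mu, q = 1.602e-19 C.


Step 1: sigma = q * n * mu
Step 2: sigma = 1.602e-19 * 3.44e+15 * 768
Step 3: sigma = 4.232e-01 S/cm

4.232e-01


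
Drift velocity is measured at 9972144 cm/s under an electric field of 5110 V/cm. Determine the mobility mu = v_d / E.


Step 1: mu = v_d / E
Step 2: mu = 9972144 / 5110
Step 3: mu = 1951.5 cm^2/(V*s)

1951.5


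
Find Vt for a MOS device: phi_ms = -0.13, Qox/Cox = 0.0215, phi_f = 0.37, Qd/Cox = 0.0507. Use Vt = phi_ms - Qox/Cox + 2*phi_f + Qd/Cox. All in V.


Step 1: Vt = phi_ms - Qox/Cox + 2*phi_f + Qd/Cox
Step 2: Vt = -0.13 - 0.0215 + 2*0.37 + 0.0507
Step 3: Vt = -0.13 - 0.0215 + 0.74 + 0.0507
Step 4: Vt = 0.6392 V

0.6392


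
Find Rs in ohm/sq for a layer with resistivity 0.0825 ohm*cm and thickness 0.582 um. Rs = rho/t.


Step 1: Convert thickness to cm: t = 0.582 um = 5.8200e-05 cm
Step 2: Rs = rho / t = 0.0825 / 5.8200e-05
Step 3: Rs = 1417.5 ohm/sq

1417.5


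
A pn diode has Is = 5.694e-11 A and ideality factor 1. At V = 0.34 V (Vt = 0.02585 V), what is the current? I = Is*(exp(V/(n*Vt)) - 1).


Step 1: V/(n*Vt) = 0.34/(1*0.02585) = 13.1528
Step 2: exp(13.1528) = 5.1545e+05
Step 3: I = 5.694e-11 * (5.1545e+05 - 1) = 2.93e-05 A

2.93e-05


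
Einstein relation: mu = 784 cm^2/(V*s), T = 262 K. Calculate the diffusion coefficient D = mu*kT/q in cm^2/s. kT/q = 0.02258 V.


Step 1: D = mu * (kT/q)
Step 2: D = 784 * 0.02258
Step 3: D = 17.7 cm^2/s

17.7


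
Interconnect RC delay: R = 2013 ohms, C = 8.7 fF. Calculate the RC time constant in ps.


Step 1: tau = R * C
Step 2: tau = 2013 * 8.7 fF = 2013 * 8.7e-15 F
Step 3: tau = 1.75131e-11 s = 17.5131 ps

17.5131


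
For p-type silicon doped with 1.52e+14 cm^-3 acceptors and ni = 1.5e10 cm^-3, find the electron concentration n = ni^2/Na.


Step 1: Majority hole concentration p ≈ Na = 1.52e+14 cm^-3
Step 2: n = ni^2 / Na = (1.5e10)^2 / 1.52e+14
Step 3: n = 1.48e+06 cm^-3

1.48e+06


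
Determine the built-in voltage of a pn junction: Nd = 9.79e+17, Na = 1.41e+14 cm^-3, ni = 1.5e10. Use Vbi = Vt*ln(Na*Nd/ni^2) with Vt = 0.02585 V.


Step 1: Compute Na*Nd/ni^2 = 1.41e+14 * 9.79e+17 / (1.5e10)^2 = 6.1351e+11
Step 2: ln(6.1351e+11) = 27.1425
Step 3: Vbi = 0.02585 * 27.1425 = 0.702 V

0.702


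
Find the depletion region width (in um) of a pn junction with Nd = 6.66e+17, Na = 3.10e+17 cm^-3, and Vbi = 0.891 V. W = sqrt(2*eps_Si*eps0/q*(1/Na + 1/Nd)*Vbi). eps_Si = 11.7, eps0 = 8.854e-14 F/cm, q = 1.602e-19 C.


Step 1: 1/Na + 1/Nd = 1/3.10e+17 + 1/6.66e+17 = 4.72731e-18
Step 2: 2*eps*eps0/q = 2*11.7*8.854e-14/1.602e-19 = 1.293281e+07
Step 3: W^2 = 1.293281e+07 * 4.72731e-18 * 0.891 = 5.44734e-11
Step 4: W = sqrt(5.44734e-11) = 7.381e-06 cm = 0.07381 um

0.07381


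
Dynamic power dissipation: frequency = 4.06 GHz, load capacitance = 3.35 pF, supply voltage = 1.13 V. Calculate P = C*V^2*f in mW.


Step 1: V^2 = 1.13^2 = 1.2769 V^2
Step 2: P = C*V^2*f = 3.35e-12 F * 1.2769 * 4.06e9 Hz
Step 3: P = 1.73671169e-02 W
Step 4: P = 17.367 mW

17.367


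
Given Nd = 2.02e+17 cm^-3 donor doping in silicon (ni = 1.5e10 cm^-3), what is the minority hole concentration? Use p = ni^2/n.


Step 1: Since Nd >> ni, n ≈ Nd = 2.02e+17 cm^-3
Step 2: p = ni^2 / n = (1.5e10)^2 / 2.02e+17
Step 3: p = 2.25e20 / 2.02e+17 = 1.11e+03 cm^-3

1.11e+03


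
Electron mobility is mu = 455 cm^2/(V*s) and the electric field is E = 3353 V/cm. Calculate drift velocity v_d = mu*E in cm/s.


Step 1: v_d = mu * E
Step 2: v_d = 455 * 3353 = 1525615
Step 3: v_d = 1.53e+06 cm/s

1.53e+06


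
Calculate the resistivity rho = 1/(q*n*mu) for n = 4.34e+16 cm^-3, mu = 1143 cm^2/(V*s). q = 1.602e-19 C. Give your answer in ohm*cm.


Step 1: sigma = q * n * mu = 1.602e-19 * 4.34e+16 * 1143 = 7.94691e+00 S/cm
Step 2: rho = 1 / sigma = 1 / 7.94691e+00 = 0.1258 ohm*cm

0.1258


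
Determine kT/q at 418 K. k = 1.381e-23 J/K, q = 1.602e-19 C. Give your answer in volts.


Step 1: kT = 1.381e-23 * 418 = 5.77258e-21 J
Step 2: Vt = kT/q = 5.77258e-21 / 1.602e-19
Step 3: Vt = 0.03603 V

0.03603


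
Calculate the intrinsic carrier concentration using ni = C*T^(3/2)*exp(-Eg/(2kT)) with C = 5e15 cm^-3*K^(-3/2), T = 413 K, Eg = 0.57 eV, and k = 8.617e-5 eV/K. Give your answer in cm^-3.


Step 1: Compute kT = 8.617e-5 * 413 = 0.03558821 eV
Step 2: Exponent = -Eg/(2kT) = -0.57/(2*0.03558821) = -8.00827
Step 3: T^(3/2) = 413^1.5 = 8393.15
Step 4: ni = 5e15 * 8393.15 * exp(-8.00827) = 1.40e+16 cm^-3

1.40e+16


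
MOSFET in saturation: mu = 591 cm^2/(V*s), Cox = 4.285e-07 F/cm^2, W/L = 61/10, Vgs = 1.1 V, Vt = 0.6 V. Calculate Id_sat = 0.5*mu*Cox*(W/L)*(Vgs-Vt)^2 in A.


Step 1: Overdrive voltage Vov = Vgs - Vt = 1.1 - 0.6 = 0.5 V
Step 2: W/L = 61/10 = 6.1
Step 3: Id = 0.5 * 591 * 4.285e-07 * 6.1 * 0.5^2
Step 4: Id = 1.93e-04 A

1.93e-04


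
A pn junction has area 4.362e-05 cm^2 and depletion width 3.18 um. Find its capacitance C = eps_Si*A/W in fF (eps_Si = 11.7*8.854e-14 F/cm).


Step 1: eps_Si = 11.7 * 8.854e-14 = 1.035918e-12 F/cm
Step 2: W in cm = 3.18 * 1e-4 = 3.18e-04 cm
Step 3: C = 1.035918e-12 * 4.362e-05 / 3.18e-04 = 1.420967e-13 F
Step 4: C = 142.1 fF

142.1


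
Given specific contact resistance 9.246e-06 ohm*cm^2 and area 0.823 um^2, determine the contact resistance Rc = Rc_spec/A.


Step 1: Convert area to cm^2: 0.823 um^2 = 8.2300e-09 cm^2
Step 2: Rc = Rc_spec / A = 9.246e-06 / 8.2300e-09
Step 3: Rc = 1.12e+03 ohms

1.12e+03


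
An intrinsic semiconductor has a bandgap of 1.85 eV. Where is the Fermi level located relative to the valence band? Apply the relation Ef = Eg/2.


Step 1: For an intrinsic semiconductor, the Fermi level sits at midgap.
Step 2: Ef = Eg / 2 = 1.85 / 2 = 0.925 eV

0.925


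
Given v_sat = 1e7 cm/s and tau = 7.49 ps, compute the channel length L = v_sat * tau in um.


Step 1: tau in seconds = 7.49 ps * 1e-12 = 7.4900e-12 s
Step 2: L = v_sat * tau = 1e7 * 7.4900e-12 = 7.4900e-05 cm
Step 3: L in um = 7.4900e-05 * 1e4 = 0.749 um

0.749


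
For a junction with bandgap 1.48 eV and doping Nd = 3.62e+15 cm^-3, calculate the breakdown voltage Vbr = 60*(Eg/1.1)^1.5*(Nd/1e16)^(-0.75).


Step 1: Eg/1.1 = 1.48/1.1 = 1.345455
Step 2: (Eg/1.1)^1.5 = 1.345455^1.5 = 1.560644
Step 3: (Nd/1e16)^(-0.75) = (0.362)^(-0.75) = 2.142736
Step 4: Vbr = 60 * 1.560644 * 2.142736 = 200.6 V

200.6


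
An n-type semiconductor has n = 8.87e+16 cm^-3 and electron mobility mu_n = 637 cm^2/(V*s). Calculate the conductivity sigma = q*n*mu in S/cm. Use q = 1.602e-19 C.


Step 1: sigma = q * n * mu
Step 2: sigma = 1.602e-19 * 8.87e+16 * 637
Step 3: sigma = 9.052e+00 S/cm

9.052e+00


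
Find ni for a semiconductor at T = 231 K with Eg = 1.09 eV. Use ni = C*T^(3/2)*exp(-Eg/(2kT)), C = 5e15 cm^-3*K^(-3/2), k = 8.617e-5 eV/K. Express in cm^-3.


Step 1: Compute kT = 8.617e-5 * 231 = 0.01990527 eV
Step 2: Exponent = -Eg/(2kT) = -1.09/(2*0.01990527) = -27.37968
Step 3: T^(3/2) = 231^1.5 = 3510.90
Step 4: ni = 5e15 * 3510.90 * exp(-27.37968) = 2.26e+07 cm^-3

2.26e+07


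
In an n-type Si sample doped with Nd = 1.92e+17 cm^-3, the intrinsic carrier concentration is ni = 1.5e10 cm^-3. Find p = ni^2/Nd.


Step 1: Since Nd >> ni, n ≈ Nd = 1.92e+17 cm^-3
Step 2: p = ni^2 / n = (1.5e10)^2 / 1.92e+17
Step 3: p = 2.25e20 / 1.92e+17 = 1.17e+03 cm^-3

1.17e+03


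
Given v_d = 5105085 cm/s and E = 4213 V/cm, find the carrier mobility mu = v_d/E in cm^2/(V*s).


Step 1: mu = v_d / E
Step 2: mu = 5105085 / 4213
Step 3: mu = 1211.75 cm^2/(V*s)

1211.75


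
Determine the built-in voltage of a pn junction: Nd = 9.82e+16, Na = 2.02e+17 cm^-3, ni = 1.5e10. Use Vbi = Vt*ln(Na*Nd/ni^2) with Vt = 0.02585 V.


Step 1: Compute Na*Nd/ni^2 = 2.02e+17 * 9.82e+16 / (1.5e10)^2 = 8.8162e+13
Step 2: ln(8.8162e+13) = 32.1102
Step 3: Vbi = 0.02585 * 32.1102 = 0.83 V

0.83


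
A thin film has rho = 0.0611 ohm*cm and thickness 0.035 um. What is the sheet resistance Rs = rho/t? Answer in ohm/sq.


Step 1: Convert thickness to cm: t = 0.035 um = 3.5000e-06 cm
Step 2: Rs = rho / t = 0.0611 / 3.5000e-06
Step 3: Rs = 17457.1 ohm/sq

17457.1


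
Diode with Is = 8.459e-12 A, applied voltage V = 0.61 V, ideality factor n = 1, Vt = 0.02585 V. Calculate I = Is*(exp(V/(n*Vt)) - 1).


Step 1: V/(n*Vt) = 0.61/(1*0.02585) = 23.5977
Step 2: exp(23.5977) = 1.7715e+10
Step 3: I = 8.459e-12 * (1.7715e+10 - 1) = 1.50e-01 A

1.50e-01


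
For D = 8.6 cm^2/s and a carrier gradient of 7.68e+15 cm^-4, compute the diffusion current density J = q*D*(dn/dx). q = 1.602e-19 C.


Step 1: J = q * D * (dn/dx)
Step 2: J = 1.602e-19 * 8.6 * 7.68e+15
Step 3: J = 1.06e-02 A/cm^2

1.06e-02


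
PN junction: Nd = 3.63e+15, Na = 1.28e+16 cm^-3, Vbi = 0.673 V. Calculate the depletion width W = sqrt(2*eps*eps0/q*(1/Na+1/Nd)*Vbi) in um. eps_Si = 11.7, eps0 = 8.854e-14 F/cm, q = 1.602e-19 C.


Step 1: 1/Na + 1/Nd = 1/1.28e+16 + 1/3.63e+15 = 3.53607e-16
Step 2: 2*eps*eps0/q = 2*11.7*8.854e-14/1.602e-19 = 1.293281e+07
Step 3: W^2 = 1.293281e+07 * 3.53607e-16 * 0.673 = 3.07772e-09
Step 4: W = sqrt(3.07772e-09) = 5.548e-05 cm = 0.5548 um

0.5548


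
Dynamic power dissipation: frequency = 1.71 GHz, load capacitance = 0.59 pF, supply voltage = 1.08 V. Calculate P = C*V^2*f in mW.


Step 1: V^2 = 1.08^2 = 1.1664 V^2
Step 2: P = C*V^2*f = 0.59e-12 F * 1.1664 * 1.71e9 Hz
Step 3: P = 1.17678096e-03 W
Step 4: P = 1.177 mW

1.177


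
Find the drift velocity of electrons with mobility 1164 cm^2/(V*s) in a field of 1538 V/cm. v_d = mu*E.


Step 1: v_d = mu * E
Step 2: v_d = 1164 * 1538 = 1790232
Step 3: v_d = 1.79e+06 cm/s

1.79e+06


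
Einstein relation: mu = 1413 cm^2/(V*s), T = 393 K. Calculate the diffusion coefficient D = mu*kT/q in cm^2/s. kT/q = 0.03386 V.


Step 1: D = mu * (kT/q)
Step 2: D = 1413 * 0.03386
Step 3: D = 47.84 cm^2/s

47.84


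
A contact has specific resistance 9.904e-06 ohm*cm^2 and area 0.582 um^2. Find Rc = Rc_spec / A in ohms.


Step 1: Convert area to cm^2: 0.582 um^2 = 5.8200e-09 cm^2
Step 2: Rc = Rc_spec / A = 9.904e-06 / 5.8200e-09
Step 3: Rc = 1.70e+03 ohms

1.70e+03


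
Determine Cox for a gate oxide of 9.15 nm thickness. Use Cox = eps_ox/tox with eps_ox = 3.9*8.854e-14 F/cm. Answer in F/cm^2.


Step 1: eps_ox = 3.9 * 8.854e-14 = 3.45306e-13 F/cm
Step 2: tox in cm = 9.15 nm * 1e-7 = 9.1500e-07 cm
Step 3: Cox = 3.45306e-13 / 9.1500e-07 = 3.77e-07 F/cm^2

3.77e-07


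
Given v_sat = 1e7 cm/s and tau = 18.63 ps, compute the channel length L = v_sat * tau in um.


Step 1: tau in seconds = 18.63 ps * 1e-12 = 1.8630e-11 s
Step 2: L = v_sat * tau = 1e7 * 1.8630e-11 = 1.8630e-04 cm
Step 3: L in um = 1.8630e-04 * 1e4 = 1.863 um

1.863


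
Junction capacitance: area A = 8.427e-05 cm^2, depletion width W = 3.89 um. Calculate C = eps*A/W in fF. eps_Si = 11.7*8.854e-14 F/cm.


Step 1: eps_Si = 11.7 * 8.854e-14 = 1.035918e-12 F/cm
Step 2: W in cm = 3.89 * 1e-4 = 3.89e-04 cm
Step 3: C = 1.035918e-12 * 8.427e-05 / 3.89e-04 = 2.244134e-13 F
Step 4: C = 224.41 fF

224.41


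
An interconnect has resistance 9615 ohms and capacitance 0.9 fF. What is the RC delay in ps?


Step 1: tau = R * C
Step 2: tau = 9615 * 0.9 fF = 9615 * 9.0e-16 F
Step 3: tau = 8.6535e-12 s = 8.6535 ps

8.6535


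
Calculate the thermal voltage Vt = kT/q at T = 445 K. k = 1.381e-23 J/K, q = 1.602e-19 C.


Step 1: kT = 1.381e-23 * 445 = 6.14545e-21 J
Step 2: Vt = kT/q = 6.14545e-21 / 1.602e-19
Step 3: Vt = 0.03836 V

0.03836


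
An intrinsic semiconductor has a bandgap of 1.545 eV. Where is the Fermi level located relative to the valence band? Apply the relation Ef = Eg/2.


Step 1: For an intrinsic semiconductor, the Fermi level sits at midgap.
Step 2: Ef = Eg / 2 = 1.545 / 2 = 0.7725 eV

0.7725


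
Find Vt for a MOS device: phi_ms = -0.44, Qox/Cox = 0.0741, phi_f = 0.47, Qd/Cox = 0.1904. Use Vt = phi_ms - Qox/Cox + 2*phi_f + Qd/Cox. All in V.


Step 1: Vt = phi_ms - Qox/Cox + 2*phi_f + Qd/Cox
Step 2: Vt = -0.44 - 0.0741 + 2*0.47 + 0.1904
Step 3: Vt = -0.44 - 0.0741 + 0.94 + 0.1904
Step 4: Vt = 0.6163 V

0.6163


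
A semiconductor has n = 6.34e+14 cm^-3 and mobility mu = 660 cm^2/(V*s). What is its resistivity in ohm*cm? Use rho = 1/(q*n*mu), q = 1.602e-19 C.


Step 1: sigma = q * n * mu = 1.602e-19 * 6.34e+14 * 660 = 6.70341e-02 S/cm
Step 2: rho = 1 / sigma = 1 / 6.70341e-02 = 14.92 ohm*cm

14.92


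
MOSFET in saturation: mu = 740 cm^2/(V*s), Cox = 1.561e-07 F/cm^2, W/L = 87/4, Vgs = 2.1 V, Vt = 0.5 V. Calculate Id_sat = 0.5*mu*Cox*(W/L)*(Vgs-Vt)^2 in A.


Step 1: Overdrive voltage Vov = Vgs - Vt = 2.1 - 0.5 = 1.6 V
Step 2: W/L = 87/4 = 21.75
Step 3: Id = 0.5 * 740 * 1.561e-07 * 21.75 * 1.6^2
Step 4: Id = 3.22e-03 A

3.22e-03


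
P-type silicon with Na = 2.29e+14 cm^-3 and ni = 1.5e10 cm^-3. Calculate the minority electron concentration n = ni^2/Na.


Step 1: Majority hole concentration p ≈ Na = 2.29e+14 cm^-3
Step 2: n = ni^2 / Na = (1.5e10)^2 / 2.29e+14
Step 3: n = 9.83e+05 cm^-3

9.83e+05


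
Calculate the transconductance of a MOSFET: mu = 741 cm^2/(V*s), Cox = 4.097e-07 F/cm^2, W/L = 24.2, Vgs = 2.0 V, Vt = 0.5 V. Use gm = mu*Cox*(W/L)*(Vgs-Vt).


Step 1: Vov = Vgs - Vt = 2.0 - 0.5 = 1.5 V
Step 2: gm = mu * Cox * (W/L) * Vov
Step 3: gm = 741 * 4.097e-07 * 24.2 * 1.5 = 1.10e-02 S

1.10e-02


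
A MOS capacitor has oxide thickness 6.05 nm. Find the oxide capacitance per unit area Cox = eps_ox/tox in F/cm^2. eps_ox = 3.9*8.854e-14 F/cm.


Step 1: eps_ox = 3.9 * 8.854e-14 = 3.45306e-13 F/cm
Step 2: tox in cm = 6.05 nm * 1e-7 = 6.0500e-07 cm
Step 3: Cox = 3.45306e-13 / 6.0500e-07 = 5.71e-07 F/cm^2

5.71e-07


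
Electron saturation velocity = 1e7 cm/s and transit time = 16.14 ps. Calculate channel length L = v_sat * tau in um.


Step 1: tau in seconds = 16.14 ps * 1e-12 = 1.6140e-11 s
Step 2: L = v_sat * tau = 1e7 * 1.6140e-11 = 1.6140e-04 cm
Step 3: L in um = 1.6140e-04 * 1e4 = 1.614 um

1.614
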